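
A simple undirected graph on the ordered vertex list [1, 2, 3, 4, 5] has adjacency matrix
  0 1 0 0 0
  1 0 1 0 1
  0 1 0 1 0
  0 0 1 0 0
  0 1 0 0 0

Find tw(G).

A width-1 tree decomposition is:
Bags: B1 = {3, 4}  B2 = {2, 3}  B3 = {2, 5}  B4 = {1, 2}
Tree: B1–B2, B2–B3, B3–B4
Each bag holds 2 vertices, so the decomposition has width 1, which upper-bounds the treewidth. Since G has at least one edge (e.g. 3–4), it is not an edgeless graph, so tw(G) ≥ 1. Hence tw(G) = 1 exactly.

1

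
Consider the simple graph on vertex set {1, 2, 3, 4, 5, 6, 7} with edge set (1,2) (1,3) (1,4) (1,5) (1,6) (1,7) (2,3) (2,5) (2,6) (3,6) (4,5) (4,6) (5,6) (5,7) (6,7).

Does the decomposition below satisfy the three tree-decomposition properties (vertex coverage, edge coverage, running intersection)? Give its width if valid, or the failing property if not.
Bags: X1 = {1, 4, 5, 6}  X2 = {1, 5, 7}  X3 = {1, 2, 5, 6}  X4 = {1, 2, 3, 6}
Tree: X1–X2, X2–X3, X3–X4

No — edge (6,7) lies in no bag.

A tree decomposition must satisfy three properties: every vertex lies in some bag; for every edge, both endpoints lie together in some bag; and for every vertex, the bags containing it form a connected subtree. Here edge (6,7) lies in no bag, so the decomposition is invalid.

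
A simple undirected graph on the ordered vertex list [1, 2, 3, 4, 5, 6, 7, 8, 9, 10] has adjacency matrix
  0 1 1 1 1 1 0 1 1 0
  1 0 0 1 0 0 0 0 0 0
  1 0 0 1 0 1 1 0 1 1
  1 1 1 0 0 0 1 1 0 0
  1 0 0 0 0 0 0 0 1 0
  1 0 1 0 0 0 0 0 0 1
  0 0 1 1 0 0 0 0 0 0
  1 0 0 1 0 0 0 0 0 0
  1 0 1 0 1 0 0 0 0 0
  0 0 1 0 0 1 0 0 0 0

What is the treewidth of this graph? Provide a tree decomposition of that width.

Treewidth 2.
One optimal decomposition is:
Bags: B1 = {1, 5, 9}  B2 = {1, 3, 9}  B3 = {1, 3, 6}  B4 = {1, 3, 4}  B5 = {3, 4, 7}  B6 = {1, 4, 8}  B7 = {3, 6, 10}  B8 = {1, 2, 4}
Tree: B1–B2, B2–B3, B3–B4, B4–B5, B4–B6, B3–B7, B4–B8

Each bag holds 3 vertices, so the decomposition has width 2, which upper-bounds the treewidth. On the other hand G contains the 3-clique {1, 4, 8}. A clique must lie in a single bag of any decomposition, so no decomposition can have width below 2. The upper and lower bounds meet at 2, so that is the treewidth.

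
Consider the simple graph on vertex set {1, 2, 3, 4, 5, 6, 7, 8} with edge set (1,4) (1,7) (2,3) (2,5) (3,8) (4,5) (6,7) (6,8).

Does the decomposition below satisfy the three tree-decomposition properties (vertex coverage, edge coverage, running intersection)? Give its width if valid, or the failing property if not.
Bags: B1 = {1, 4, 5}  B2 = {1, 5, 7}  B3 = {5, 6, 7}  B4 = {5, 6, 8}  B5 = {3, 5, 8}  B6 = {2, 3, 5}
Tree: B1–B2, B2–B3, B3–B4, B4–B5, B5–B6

Vertex coverage: the bags together contain {1, 2, 3, 4, 5, 6, 7, 8}, the full vertex set. Edge coverage: each edge of G has both endpoints in at least one bag. Running intersection: for every vertex, the bags containing it form a connected subtree. All three properties hold, so this is a valid tree decomposition of width max|bag| − 1 = 2, and hence tw(G) ≤ 2.

Yes; width 2.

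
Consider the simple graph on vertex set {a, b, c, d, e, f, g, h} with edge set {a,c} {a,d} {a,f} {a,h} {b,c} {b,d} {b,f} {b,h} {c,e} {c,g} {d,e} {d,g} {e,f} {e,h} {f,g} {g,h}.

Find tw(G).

A width-4 tree decomposition is:
Bags: B1 = {a, b, c, e, g}  B2 = {a, b, e, g, h}  B3 = {a, b, d, e, g}  B4 = {a, b, e, f, g}
Tree: B1–B2, B2–B3, B3–B4
The largest bag has 5 vertices, giving width 4; this decomposition certifies tw(G) ≤ 4. For the lower bound: the 5 vertex sets {a,c}, {b,h}, {d,g}, {e}, {f} are disjoint, each induces a connected subgraph, and every pair is joined by at least one edge of G. Contracting each set to a single vertex therefore yields K_{5} as a minor, and since treewidth is minor-monotone, tw(G) ≥ tw(K_{5}) = 4. Combining the bounds, tw(G) = 4.

4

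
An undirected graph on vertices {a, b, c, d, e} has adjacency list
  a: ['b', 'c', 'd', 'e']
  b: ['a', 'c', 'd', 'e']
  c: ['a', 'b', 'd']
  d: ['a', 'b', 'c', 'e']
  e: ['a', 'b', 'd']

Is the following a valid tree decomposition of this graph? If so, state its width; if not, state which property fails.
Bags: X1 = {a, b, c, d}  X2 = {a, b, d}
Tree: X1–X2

No — vertex e appears in no bag.

A tree decomposition must satisfy three properties: every vertex lies in some bag; for every edge, both endpoints lie together in some bag; and for every vertex, the bags containing it form a connected subtree. Here vertex e appears in no bag, so the decomposition is invalid.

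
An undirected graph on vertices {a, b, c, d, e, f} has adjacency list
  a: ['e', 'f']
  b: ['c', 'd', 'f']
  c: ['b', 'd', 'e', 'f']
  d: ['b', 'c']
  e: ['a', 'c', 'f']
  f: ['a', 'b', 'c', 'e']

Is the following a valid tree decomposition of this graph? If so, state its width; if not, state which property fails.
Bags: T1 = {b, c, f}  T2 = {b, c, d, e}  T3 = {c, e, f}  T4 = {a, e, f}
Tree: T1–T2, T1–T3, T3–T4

No — bags containing vertex e are not connected in the tree.

A tree decomposition must satisfy three properties: every vertex lies in some bag; for every edge, both endpoints lie together in some bag; and for every vertex, the bags containing it form a connected subtree. Here bags containing vertex e are not connected in the tree, so the decomposition is invalid.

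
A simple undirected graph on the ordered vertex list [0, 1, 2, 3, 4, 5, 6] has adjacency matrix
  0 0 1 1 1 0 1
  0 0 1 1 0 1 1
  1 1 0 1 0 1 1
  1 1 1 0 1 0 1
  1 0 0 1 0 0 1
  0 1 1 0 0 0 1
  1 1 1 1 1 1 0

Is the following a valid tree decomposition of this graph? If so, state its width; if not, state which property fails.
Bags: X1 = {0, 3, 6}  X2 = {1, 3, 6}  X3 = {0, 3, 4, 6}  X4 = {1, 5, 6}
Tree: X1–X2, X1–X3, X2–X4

A tree decomposition must satisfy three properties: every vertex lies in some bag; for every edge, both endpoints lie together in some bag; and for every vertex, the bags containing it form a connected subtree. Here vertex 2 appears in no bag, so the decomposition is invalid.

No — vertex 2 appears in no bag.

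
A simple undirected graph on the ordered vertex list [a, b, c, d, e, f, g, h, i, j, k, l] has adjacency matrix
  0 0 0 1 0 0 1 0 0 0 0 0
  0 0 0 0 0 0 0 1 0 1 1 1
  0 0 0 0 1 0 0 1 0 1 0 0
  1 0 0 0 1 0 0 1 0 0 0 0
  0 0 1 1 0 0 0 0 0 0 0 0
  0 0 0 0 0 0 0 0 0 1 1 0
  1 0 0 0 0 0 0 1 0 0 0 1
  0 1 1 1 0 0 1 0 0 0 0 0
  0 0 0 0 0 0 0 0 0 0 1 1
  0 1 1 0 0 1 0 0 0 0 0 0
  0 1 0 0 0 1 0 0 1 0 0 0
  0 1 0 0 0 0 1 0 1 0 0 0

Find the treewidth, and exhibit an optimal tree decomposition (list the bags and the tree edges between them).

Treewidth 3.
One optimal decomposition is:
Bags: B1 = {f, i, j, k}  B2 = {b, i, j, k}  B3 = {b, i, j, l}  B4 = {b, c, j, l}  B5 = {b, c, h, l}  B6 = {c, g, h, l}  B7 = {c, e, g, h}  B8 = {d, e, g, h}  B9 = {a, d, e, g}
Tree: B1–B2, B2–B3, B3–B4, B4–B5, B5–B6, B6–B7, B7–B8, B8–B9

Every bag has size at most 4, so the width is 4 − 1 = 3 and tw(G) ≤ 3. For the lower bound: the 4 vertex sets {f,i,k}, {j}, {b}, {c,g,h,l} are disjoint, each induces a connected subgraph, and every pair is joined by at least one edge of G. Contracting each set to a single vertex therefore yields K_{4} as a minor, and since treewidth is minor-monotone, tw(G) ≥ tw(K_{4}) = 3. Hence tw(G) = 3 exactly.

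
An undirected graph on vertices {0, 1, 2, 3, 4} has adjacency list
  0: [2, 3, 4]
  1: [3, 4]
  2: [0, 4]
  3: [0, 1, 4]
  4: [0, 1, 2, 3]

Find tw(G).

A width-2 tree decomposition is:
Bags: B1 = {0, 3, 4}  B2 = {0, 2, 4}  B3 = {1, 3, 4}
Tree: B1–B2, B1–B3
Each bag holds 3 vertices, so the decomposition has width 2, which upper-bounds the treewidth. For the lower bound, the 3 vertices {0, 2, 4} are pairwise adjacent, and any tree decomposition puts a clique entirely inside one bag — forcing width ≥ 2. Therefore the treewidth is 2.

2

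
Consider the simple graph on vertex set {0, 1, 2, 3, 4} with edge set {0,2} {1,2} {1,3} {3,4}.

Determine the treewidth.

A width-1 tree decomposition is:
Bags: B1 = {0, 2}  B2 = {1, 2}  B3 = {1, 3}  B4 = {3, 4}
Tree: B1–B2, B2–B3, B3–B4
Each bag holds 2 vertices, so the decomposition has width 1, which upper-bounds the treewidth. Any graph with an edge has treewidth ≥ 1, and G has the edge 0–2. Combining the bounds, tw(G) = 1.

1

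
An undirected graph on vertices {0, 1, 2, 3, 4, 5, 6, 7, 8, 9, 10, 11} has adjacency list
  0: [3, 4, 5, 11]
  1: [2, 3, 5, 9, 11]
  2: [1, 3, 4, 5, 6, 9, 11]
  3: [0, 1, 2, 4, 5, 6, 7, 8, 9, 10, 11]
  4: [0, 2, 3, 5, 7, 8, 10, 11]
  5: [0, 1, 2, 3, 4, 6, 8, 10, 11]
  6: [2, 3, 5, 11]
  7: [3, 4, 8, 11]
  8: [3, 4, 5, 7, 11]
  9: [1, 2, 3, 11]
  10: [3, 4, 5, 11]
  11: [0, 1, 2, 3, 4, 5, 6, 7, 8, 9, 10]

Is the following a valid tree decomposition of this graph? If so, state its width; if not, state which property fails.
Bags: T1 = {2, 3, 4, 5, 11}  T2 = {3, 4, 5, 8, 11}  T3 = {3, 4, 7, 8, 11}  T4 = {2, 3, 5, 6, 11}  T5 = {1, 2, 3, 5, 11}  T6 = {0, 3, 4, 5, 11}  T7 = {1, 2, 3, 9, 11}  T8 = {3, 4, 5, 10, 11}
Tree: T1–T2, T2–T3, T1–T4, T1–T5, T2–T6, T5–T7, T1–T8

Yes; width 4.

Checking the three conditions: (i) the bags cover all of {0, 1, 2, 3, 4, 5, 6, 7, 8, 9, 10, 11}; (ii) for each edge, some bag contains both endpoints; (iii) the bags containing any fixed vertex form a subtree. All hold, so the decomposition is valid with width 5 − 1 = 4.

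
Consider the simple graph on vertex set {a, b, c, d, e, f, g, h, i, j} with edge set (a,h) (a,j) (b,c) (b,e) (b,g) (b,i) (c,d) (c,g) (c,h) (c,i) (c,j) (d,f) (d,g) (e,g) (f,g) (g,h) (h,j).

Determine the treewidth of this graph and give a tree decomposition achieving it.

Treewidth 2.
One optimal decomposition is:
Bags: B1 = {b, c, g}  B2 = {c, d, g}  B3 = {c, g, h}  B4 = {c, h, j}  B5 = {a, h, j}  B6 = {d, f, g}  B7 = {b, c, i}  B8 = {b, e, g}
Tree: B1–B2, B1–B3, B3–B4, B4–B5, B2–B6, B1–B7, B1–B8

Each bag holds 3 vertices, so the decomposition has width 2, which upper-bounds the treewidth. On the other hand G contains the 3-clique {b, e, g}. A clique must lie in a single bag of any decomposition, so no decomposition can have width below 2. Combining the bounds, tw(G) = 2.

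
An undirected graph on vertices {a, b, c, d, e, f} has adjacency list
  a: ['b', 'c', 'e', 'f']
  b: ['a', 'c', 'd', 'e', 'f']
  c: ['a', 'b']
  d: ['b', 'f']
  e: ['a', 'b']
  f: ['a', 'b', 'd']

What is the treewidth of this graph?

2

A width-2 tree decomposition is:
Bags: B1 = {a, b, f}  B2 = {a, b, c}  B3 = {a, b, e}  B4 = {b, d, f}
Tree: B1–B2, B1–B3, B1–B4
Each bag holds 3 vertices, so the decomposition has width 2, which upper-bounds the treewidth. On the other hand G contains the 3-clique {b, d, f}. A clique must lie in a single bag of any decomposition, so no decomposition can have width below 2. Combining the bounds, tw(G) = 2.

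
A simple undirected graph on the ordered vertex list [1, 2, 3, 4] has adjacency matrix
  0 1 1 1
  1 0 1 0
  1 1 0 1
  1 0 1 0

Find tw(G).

2

A width-2 tree decomposition is:
Bags: B1 = {1, 3, 4}  B2 = {1, 2, 3}
Tree: B1–B2
The largest bag has 3 vertices, giving width 2; this decomposition certifies tw(G) ≤ 2. Conversely, {1, 2, 3} is a clique of size 3, and the vertices of any clique must share a bag in every tree decomposition; so some bag has ≥ 3 vertices and tw(G) ≥ 2. The upper and lower bounds meet at 2, so that is the treewidth.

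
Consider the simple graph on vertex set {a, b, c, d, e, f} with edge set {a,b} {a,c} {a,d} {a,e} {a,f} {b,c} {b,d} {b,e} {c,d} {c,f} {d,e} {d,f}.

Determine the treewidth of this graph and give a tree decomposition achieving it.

Each bag holds 4 vertices, so the decomposition has width 3, which upper-bounds the treewidth. Conversely, {a, b, d, e} is a clique of size 4, and the vertices of any clique must share a bag in every tree decomposition; so some bag has ≥ 4 vertices and tw(G) ≥ 3. Therefore the treewidth is 3.

Treewidth 3.
One such decomposition:
Bags: B1 = {a, b, c, d}  B2 = {a, c, d, f}  B3 = {a, b, d, e}
Tree: B1–B2, B1–B3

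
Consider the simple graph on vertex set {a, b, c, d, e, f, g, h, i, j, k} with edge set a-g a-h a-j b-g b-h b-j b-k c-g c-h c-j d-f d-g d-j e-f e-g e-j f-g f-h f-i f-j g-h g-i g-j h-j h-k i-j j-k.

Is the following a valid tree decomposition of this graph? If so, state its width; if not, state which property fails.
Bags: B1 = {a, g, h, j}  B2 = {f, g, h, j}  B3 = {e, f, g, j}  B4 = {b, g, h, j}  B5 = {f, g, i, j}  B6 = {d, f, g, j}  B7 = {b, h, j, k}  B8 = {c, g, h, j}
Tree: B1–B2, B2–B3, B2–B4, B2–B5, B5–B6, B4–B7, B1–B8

Every vertex of G appears in some bag (union = {a, b, c, d, e, f, g, h, i, j, k}); every edge is covered by a bag; and for each vertex v the set of bags containing v is connected in the bag tree. The decomposition is therefore valid. The largest bag has 4 vertices, so the width is 3.

Yes; width 3.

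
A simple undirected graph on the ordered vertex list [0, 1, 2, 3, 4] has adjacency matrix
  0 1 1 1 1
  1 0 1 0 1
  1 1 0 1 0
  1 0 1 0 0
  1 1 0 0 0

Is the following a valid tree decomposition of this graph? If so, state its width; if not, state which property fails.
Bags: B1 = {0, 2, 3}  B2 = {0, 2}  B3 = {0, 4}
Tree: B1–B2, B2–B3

A tree decomposition must satisfy three properties: every vertex lies in some bag; for every edge, both endpoints lie together in some bag; and for every vertex, the bags containing it form a connected subtree. Here vertex 1 appears in no bag, so the decomposition is invalid.

No — vertex 1 appears in no bag.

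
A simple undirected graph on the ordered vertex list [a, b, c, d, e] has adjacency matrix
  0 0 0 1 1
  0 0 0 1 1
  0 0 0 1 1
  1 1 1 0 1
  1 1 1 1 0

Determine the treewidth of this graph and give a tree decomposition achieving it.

Every bag has size at most 3, so the width is 3 − 1 = 2 and tw(G) ≤ 2. Conversely, {c, d, e} is a clique of size 3, and the vertices of any clique must share a bag in every tree decomposition; so some bag has ≥ 3 vertices and tw(G) ≥ 2. Hence tw(G) = 2 exactly.

Treewidth 2.
Bags: B1 = {a, d, e}  B2 = {c, d, e}  B3 = {b, d, e}
Tree: B1–B2, B2–B3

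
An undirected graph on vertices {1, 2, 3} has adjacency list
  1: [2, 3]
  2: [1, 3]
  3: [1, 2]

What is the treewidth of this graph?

A width-2 tree decomposition is:
Bags: B1 = {1, 2, 3}
Tree: (single bag)
A single bag containing all 3 vertices is trivially a valid decomposition of width 2. For the lower bound, the 3 vertices {1, 2, 3} are pairwise adjacent, and any tree decomposition puts a clique entirely inside one bag — forcing width ≥ 2. Therefore the treewidth is 2.

2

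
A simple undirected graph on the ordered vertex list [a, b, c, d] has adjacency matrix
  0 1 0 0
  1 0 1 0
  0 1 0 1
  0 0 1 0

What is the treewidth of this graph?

1

A width-1 tree decomposition is:
Bags: B1 = {c, d}  B2 = {b, c}  B3 = {a, b}
Tree: B1–B2, B2–B3
Every bag has size at most 2, so the width is 2 − 1 = 1 and tw(G) ≤ 1. Since G has at least one edge (e.g. d–c), it is not an edgeless graph, so tw(G) ≥ 1. Combining the bounds, tw(G) = 1.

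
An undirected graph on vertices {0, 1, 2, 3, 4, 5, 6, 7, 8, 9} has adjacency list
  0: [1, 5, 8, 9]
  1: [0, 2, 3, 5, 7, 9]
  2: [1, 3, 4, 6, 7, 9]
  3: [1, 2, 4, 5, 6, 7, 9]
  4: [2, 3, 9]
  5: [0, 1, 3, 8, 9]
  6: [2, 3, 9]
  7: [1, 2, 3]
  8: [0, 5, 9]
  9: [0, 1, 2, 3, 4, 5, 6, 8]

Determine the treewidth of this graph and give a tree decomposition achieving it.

The largest bag has 4 vertices, giving width 3; this decomposition certifies tw(G) ≤ 3. Conversely, {0, 5, 8, 9} is a clique of size 4, and the vertices of any clique must share a bag in every tree decomposition; so some bag has ≥ 4 vertices and tw(G) ≥ 3. Combining the bounds, tw(G) = 3.

Treewidth 3.
Bags: B1 = {2, 3, 4, 9}  B2 = {1, 2, 3, 9}  B3 = {1, 2, 3, 7}  B4 = {1, 3, 5, 9}  B5 = {2, 3, 6, 9}  B6 = {0, 1, 5, 9}  B7 = {0, 5, 8, 9}
Tree: B1–B2, B2–B3, B2–B4, B1–B5, B4–B6, B6–B7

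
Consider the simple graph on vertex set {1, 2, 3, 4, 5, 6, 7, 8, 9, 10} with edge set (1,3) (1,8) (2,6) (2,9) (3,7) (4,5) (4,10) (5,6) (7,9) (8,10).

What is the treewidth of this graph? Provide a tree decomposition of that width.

Treewidth 2.
One optimal decomposition is:
Bags: B1 = {2, 7, 9}  B2 = {2, 3, 7}  B3 = {1, 2, 3}  B4 = {1, 2, 8}  B5 = {2, 8, 10}  B6 = {2, 4, 10}  B7 = {2, 4, 5}  B8 = {2, 5, 6}
Tree: B1–B2, B2–B3, B3–B4, B4–B5, B5–B6, B6–B7, B7–B8

The largest bag has 3 vertices, giving width 2; this decomposition certifies tw(G) ≤ 2. Since 2–9–7–3–1–8–10–4–5–6–2 is a cycle in G, G is not acyclic. Forests are exactly the graphs of treewidth ≤ 1, so tw(G) ≥ 2. Therefore the treewidth is 2.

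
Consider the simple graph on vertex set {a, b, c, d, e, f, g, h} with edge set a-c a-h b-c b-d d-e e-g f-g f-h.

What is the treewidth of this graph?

A width-2 tree decomposition is:
Bags: B1 = {a, b, c}  B2 = {a, b, h}  B3 = {b, f, h}  B4 = {b, f, g}  B5 = {b, e, g}  B6 = {b, d, e}
Tree: B1–B2, B2–B3, B3–B4, B4–B5, B5–B6
The largest bag has 3 vertices, giving width 2; this decomposition certifies tw(G) ≤ 2. Since b–c–a–h–f–g–e–d–b is a cycle in G, G is not acyclic. Forests are exactly the graphs of treewidth ≤ 1, so tw(G) ≥ 2. Hence tw(G) = 2 exactly.

2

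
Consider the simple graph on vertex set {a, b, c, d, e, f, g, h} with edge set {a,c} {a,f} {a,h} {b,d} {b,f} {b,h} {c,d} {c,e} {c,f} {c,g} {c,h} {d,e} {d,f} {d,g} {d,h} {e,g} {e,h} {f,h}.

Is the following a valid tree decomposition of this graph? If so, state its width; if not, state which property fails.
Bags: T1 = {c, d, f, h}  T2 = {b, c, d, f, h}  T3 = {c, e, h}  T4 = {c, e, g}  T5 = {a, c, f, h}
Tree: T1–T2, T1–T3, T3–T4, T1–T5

No — edge (d,e) lies in no bag.

A tree decomposition must satisfy three properties: every vertex lies in some bag; for every edge, both endpoints lie together in some bag; and for every vertex, the bags containing it form a connected subtree. Here edge (d,e) lies in no bag, so the decomposition is invalid.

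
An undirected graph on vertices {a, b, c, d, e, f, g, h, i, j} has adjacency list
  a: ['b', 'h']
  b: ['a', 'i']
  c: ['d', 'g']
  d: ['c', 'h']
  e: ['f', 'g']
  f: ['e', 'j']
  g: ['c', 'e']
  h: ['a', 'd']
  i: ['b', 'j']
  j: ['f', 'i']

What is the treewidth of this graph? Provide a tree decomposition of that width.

Treewidth 2.
One optimal decomposition is:
Bags: B1 = {a, b, i}  B2 = {a, h, i}  B3 = {d, h, i}  B4 = {c, d, i}  B5 = {c, g, i}  B6 = {e, g, i}  B7 = {e, f, i}  B8 = {f, i, j}
Tree: B1–B2, B2–B3, B3–B4, B4–B5, B5–B6, B6–B7, B7–B8

The largest bag has 3 vertices, giving width 2; this decomposition certifies tw(G) ≤ 2. The edges i–b–a–h–d–c–g–e–f–j–i form a cycle, so G is not a tree and its treewidth is at least 2. Combining the bounds, tw(G) = 2.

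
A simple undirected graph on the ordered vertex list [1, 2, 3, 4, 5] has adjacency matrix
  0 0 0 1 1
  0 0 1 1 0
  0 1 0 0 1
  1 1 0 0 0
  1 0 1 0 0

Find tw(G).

A width-2 tree decomposition is:
Bags: B1 = {1, 4, 5}  B2 = {3, 4, 5}  B3 = {2, 3, 4}
Tree: B1–B2, B2–B3
Every bag has size at most 3, so the width is 3 − 1 = 2 and tw(G) ≤ 2. Since 4–1–5–3–2–4 is a cycle in G, G is not acyclic. Forests are exactly the graphs of treewidth ≤ 1, so tw(G) ≥ 2. Hence tw(G) = 2 exactly.

2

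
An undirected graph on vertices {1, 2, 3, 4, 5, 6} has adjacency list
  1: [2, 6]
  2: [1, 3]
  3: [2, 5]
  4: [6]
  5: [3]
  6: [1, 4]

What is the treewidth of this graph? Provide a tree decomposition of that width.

Treewidth 1.
Bags: B1 = {4, 6}  B2 = {1, 6}  B3 = {1, 2}  B4 = {2, 3}  B5 = {3, 5}
Tree: B1–B2, B2–B3, B3–B4, B4–B5

The largest bag has 2 vertices, giving width 1; this decomposition certifies tw(G) ≤ 1. G has an edge, so its treewidth is at least 1. Hence tw(G) = 1 exactly.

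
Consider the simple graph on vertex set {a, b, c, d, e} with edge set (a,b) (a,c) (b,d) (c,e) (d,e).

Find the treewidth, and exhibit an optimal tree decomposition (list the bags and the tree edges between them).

Each bag holds 3 vertices, so the decomposition has width 2, which upper-bounds the treewidth. For the lower bound, G contains the cycle c–a–b–d–e–c, so G is not a forest; only forests have treewidth ≤ 1, hence tw(G) ≥ 2. Hence tw(G) = 2 exactly.

Treewidth 2.
One optimal decomposition is:
Bags: B1 = {a, b, c}  B2 = {b, c, d}  B3 = {c, d, e}
Tree: B1–B2, B2–B3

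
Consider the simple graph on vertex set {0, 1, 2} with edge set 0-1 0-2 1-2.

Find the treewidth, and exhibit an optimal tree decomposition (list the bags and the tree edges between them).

With just one bag of size 3, the width is 3 − 1 = 2, so tw(G) ≤ 2. Conversely, {0, 1, 2} is a clique of size 3, and the vertices of any clique must share a bag in every tree decomposition; so some bag has ≥ 3 vertices and tw(G) ≥ 2. Combining the bounds, tw(G) = 2.

Treewidth 2.
Bags: B1 = {0, 1, 2}
Tree: (single bag)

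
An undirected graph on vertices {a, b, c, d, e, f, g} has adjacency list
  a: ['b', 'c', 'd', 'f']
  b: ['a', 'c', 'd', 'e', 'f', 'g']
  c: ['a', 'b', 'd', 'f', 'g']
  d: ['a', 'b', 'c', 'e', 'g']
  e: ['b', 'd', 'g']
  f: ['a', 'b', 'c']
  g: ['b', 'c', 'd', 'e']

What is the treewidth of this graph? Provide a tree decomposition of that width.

Each bag holds 4 vertices, so the decomposition has width 3, which upper-bounds the treewidth. Conversely, {b, d, e, g} is a clique of size 4, and the vertices of any clique must share a bag in every tree decomposition; so some bag has ≥ 4 vertices and tw(G) ≥ 3. Therefore the treewidth is 3.

Treewidth 3.
Bags: B1 = {a, b, c, d}  B2 = {b, c, d, g}  B3 = {b, d, e, g}  B4 = {a, b, c, f}
Tree: B1–B2, B2–B3, B1–B4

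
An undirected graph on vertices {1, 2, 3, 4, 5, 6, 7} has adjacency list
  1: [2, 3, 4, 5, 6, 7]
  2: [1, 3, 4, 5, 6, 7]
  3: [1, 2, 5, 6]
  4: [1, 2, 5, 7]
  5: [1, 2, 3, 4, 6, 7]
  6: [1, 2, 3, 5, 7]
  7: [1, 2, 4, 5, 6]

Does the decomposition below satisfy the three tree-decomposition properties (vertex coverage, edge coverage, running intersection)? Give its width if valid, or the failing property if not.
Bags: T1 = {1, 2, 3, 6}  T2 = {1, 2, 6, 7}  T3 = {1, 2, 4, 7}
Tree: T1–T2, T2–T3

A tree decomposition must satisfy three properties: every vertex lies in some bag; for every edge, both endpoints lie together in some bag; and for every vertex, the bags containing it form a connected subtree. Here vertex 5 appears in no bag, so the decomposition is invalid.

No — vertex 5 appears in no bag.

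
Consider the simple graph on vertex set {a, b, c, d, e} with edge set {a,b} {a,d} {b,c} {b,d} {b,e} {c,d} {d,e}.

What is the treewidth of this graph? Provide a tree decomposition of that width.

Treewidth 2.
Bags: B1 = {b, d, e}  B2 = {b, c, d}  B3 = {a, b, d}
Tree: B1–B2, B2–B3

Every bag has size at most 3, so the width is 3 − 1 = 2 and tw(G) ≤ 2. Conversely, {b, d, e} is a clique of size 3, and the vertices of any clique must share a bag in every tree decomposition; so some bag has ≥ 3 vertices and tw(G) ≥ 2. Hence tw(G) = 2 exactly.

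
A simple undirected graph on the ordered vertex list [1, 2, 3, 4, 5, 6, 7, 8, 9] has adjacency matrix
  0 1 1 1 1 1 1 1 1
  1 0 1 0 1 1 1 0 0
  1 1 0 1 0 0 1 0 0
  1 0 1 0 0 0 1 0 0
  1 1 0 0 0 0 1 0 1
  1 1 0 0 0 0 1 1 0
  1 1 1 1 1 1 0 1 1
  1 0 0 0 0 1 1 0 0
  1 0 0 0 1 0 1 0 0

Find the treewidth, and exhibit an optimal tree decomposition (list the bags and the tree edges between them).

Treewidth 3.
One such decomposition:
Bags: B1 = {1, 2, 6, 7}  B2 = {1, 2, 3, 7}  B3 = {1, 3, 4, 7}  B4 = {1, 6, 7, 8}  B5 = {1, 2, 5, 7}  B6 = {1, 5, 7, 9}
Tree: B1–B2, B2–B3, B1–B4, B2–B5, B5–B6

Each bag holds 4 vertices, so the decomposition has width 3, which upper-bounds the treewidth. On the other hand G contains the 4-clique {1, 6, 7, 8}. A clique must lie in a single bag of any decomposition, so no decomposition can have width below 3. Hence tw(G) = 3 exactly.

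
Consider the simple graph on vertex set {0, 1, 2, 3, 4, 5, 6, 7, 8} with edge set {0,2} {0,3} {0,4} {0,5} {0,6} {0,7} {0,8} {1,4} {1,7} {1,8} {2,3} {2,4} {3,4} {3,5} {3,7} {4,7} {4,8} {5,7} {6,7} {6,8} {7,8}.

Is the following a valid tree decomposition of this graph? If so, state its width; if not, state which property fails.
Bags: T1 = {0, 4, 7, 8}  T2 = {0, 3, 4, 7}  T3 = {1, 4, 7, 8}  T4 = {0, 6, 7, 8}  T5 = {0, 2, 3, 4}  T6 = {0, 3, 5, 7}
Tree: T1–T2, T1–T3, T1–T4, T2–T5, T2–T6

Checking the three conditions: (i) the bags cover all of {0, 1, 2, 3, 4, 5, 6, 7, 8}; (ii) for each edge, some bag contains both endpoints; (iii) the bags containing any fixed vertex form a subtree. All hold, so the decomposition is valid with width 4 − 1 = 3.

Yes; width 3.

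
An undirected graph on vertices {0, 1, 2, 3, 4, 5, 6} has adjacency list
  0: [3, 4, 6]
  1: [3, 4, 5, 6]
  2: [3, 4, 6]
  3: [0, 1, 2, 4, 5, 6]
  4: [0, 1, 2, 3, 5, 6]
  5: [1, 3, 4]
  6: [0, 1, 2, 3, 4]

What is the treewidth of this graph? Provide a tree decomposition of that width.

Every bag has size at most 4, so the width is 4 − 1 = 3 and tw(G) ≤ 3. On the other hand G contains the 4-clique {1, 3, 4, 5}. A clique must lie in a single bag of any decomposition, so no decomposition can have width below 3. The upper and lower bounds meet at 3, so that is the treewidth.

Treewidth 3.
Bags: B1 = {0, 3, 4, 6}  B2 = {1, 3, 4, 6}  B3 = {1, 3, 4, 5}  B4 = {2, 3, 4, 6}
Tree: B1–B2, B2–B3, B1–B4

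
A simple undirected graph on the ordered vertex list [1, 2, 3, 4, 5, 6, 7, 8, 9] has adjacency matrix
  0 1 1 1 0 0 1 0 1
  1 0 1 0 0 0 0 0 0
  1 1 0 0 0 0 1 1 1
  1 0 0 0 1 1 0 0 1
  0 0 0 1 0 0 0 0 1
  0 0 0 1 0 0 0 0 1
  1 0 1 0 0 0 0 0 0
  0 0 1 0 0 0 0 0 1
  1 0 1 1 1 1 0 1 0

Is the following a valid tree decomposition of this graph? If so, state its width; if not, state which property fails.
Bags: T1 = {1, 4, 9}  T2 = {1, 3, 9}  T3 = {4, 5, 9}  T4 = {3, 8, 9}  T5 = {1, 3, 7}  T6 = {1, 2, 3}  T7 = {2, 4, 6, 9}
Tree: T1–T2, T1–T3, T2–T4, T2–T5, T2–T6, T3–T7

No — bags containing vertex 2 are not connected in the tree.

A tree decomposition must satisfy three properties: every vertex lies in some bag; for every edge, both endpoints lie together in some bag; and for every vertex, the bags containing it form a connected subtree. Here bags containing vertex 2 are not connected in the tree, so the decomposition is invalid.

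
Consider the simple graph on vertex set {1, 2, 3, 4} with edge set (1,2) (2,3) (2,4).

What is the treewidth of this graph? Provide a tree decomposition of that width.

Treewidth 1.
One such decomposition:
Bags: B1 = {2, 3}  B2 = {1, 2}  B3 = {2, 4}
Tree: B1–B2, B1–B3

Every bag has size at most 2, so the width is 2 − 1 = 1 and tw(G) ≤ 1. Since G has at least one edge (e.g. 3–2), it is not an edgeless graph, so tw(G) ≥ 1. Hence tw(G) = 1 exactly.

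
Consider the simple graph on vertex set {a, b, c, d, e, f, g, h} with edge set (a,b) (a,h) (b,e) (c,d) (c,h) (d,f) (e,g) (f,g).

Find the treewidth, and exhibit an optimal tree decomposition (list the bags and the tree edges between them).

Treewidth 2.
One such decomposition:
Bags: B1 = {a, b, h}  B2 = {b, e, h}  B3 = {e, g, h}  B4 = {f, g, h}  B5 = {d, f, h}  B6 = {c, d, h}
Tree: B1–B2, B2–B3, B3–B4, B4–B5, B5–B6

Every bag has size at most 3, so the width is 3 − 1 = 2 and tw(G) ≤ 2. The edges h–a–b–e–g–f–d–c–h form a cycle, so G is not a tree and its treewidth is at least 2. The upper and lower bounds meet at 2, so that is the treewidth.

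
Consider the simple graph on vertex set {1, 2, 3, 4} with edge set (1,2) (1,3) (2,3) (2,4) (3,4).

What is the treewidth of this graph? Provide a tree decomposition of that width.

Treewidth 2.
One such decomposition:
Bags: B1 = {2, 3, 4}  B2 = {1, 2, 3}
Tree: B1–B2

Each bag holds 3 vertices, so the decomposition has width 2, which upper-bounds the treewidth. On the other hand G contains the 3-clique {1, 2, 3}. A clique must lie in a single bag of any decomposition, so no decomposition can have width below 2. Combining the bounds, tw(G) = 2.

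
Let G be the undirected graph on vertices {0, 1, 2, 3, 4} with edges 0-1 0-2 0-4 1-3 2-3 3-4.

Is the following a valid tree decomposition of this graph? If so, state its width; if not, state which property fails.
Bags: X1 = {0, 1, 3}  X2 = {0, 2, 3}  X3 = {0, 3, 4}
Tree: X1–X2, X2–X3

Checking the three conditions: (i) the bags cover all of {0, 1, 2, 3, 4}; (ii) for each edge, some bag contains both endpoints; (iii) the bags containing any fixed vertex form a subtree. All hold, so the decomposition is valid with width 3 − 1 = 2.

Yes; width 2.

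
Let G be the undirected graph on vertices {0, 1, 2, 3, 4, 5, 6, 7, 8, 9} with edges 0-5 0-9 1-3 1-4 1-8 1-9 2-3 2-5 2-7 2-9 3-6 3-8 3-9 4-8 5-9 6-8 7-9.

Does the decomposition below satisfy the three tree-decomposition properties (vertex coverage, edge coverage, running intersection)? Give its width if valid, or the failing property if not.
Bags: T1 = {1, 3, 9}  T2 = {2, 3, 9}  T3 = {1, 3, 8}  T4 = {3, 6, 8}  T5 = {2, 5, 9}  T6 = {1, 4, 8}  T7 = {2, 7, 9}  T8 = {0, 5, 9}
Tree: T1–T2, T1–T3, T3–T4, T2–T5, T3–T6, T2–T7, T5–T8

Every vertex of G appears in some bag (union = {0, 1, 2, 3, 4, 5, 6, 7, 8, 9}); every edge is covered by a bag; and for each vertex v the set of bags containing v is connected in the bag tree. The decomposition is therefore valid. The largest bag has 3 vertices, so the width is 2.

Yes; width 2.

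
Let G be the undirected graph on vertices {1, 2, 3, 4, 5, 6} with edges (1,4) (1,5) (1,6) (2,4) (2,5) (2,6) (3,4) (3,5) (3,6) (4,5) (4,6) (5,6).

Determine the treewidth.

A width-3 tree decomposition is:
Bags: B1 = {3, 4, 5, 6}  B2 = {2, 4, 5, 6}  B3 = {1, 4, 5, 6}
Tree: B1–B2, B1–B3
Each bag holds 4 vertices, so the decomposition has width 3, which upper-bounds the treewidth. Conversely, {1, 4, 5, 6} is a clique of size 4, and the vertices of any clique must share a bag in every tree decomposition; so some bag has ≥ 4 vertices and tw(G) ≥ 3. The upper and lower bounds meet at 3, so that is the treewidth.

3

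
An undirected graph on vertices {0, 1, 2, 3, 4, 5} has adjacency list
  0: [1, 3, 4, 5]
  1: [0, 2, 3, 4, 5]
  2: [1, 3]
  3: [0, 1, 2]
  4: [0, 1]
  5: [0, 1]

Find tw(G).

2

A width-2 tree decomposition is:
Bags: B1 = {0, 1, 4}  B2 = {0, 1, 3}  B3 = {1, 2, 3}  B4 = {0, 1, 5}
Tree: B1–B2, B2–B3, B2–B4
The largest bag has 3 vertices, giving width 2; this decomposition certifies tw(G) ≤ 2. On the other hand G contains the 3-clique {0, 1, 3}. A clique must lie in a single bag of any decomposition, so no decomposition can have width below 2. Combining the bounds, tw(G) = 2.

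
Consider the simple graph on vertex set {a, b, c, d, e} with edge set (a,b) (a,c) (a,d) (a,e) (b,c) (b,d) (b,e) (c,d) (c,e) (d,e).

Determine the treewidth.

A width-4 tree decomposition is:
Bags: B1 = {a, b, c, d, e}
Tree: (single bag)
A single bag containing all 5 vertices is trivially a valid decomposition of width 4. On the other hand G contains the 5-clique {a, b, c, d, e}. A clique must lie in a single bag of any decomposition, so no decomposition can have width below 4. Hence tw(G) = 4 exactly.

4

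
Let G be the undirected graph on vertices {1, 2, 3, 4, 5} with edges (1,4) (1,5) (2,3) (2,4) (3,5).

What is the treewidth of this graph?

2

A width-2 tree decomposition is:
Bags: B1 = {1, 3, 5}  B2 = {1, 3, 4}  B3 = {2, 3, 4}
Tree: B1–B2, B2–B3
Every bag has size at most 3, so the width is 3 − 1 = 2 and tw(G) ≤ 2. For the lower bound, G contains the cycle 3–5–1–4–2–3, so G is not a forest; only forests have treewidth ≤ 1, hence tw(G) ≥ 2. Therefore the treewidth is 2.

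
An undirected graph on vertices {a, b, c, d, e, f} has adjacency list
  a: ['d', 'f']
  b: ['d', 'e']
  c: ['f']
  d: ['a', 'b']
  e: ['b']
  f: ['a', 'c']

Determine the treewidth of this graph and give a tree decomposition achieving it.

The largest bag has 2 vertices, giving width 1; this decomposition certifies tw(G) ≤ 1. Any graph with an edge has treewidth ≥ 1, and G has the edge e–b. The upper and lower bounds meet at 1, so that is the treewidth.

Treewidth 1.
Bags: B1 = {b, e}  B2 = {b, d}  B3 = {a, d}  B4 = {a, f}  B5 = {c, f}
Tree: B1–B2, B2–B3, B3–B4, B4–B5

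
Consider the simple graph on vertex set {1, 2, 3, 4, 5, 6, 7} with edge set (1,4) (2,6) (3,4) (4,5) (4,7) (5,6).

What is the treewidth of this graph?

1

A width-1 tree decomposition is:
Bags: B1 = {3, 4}  B2 = {4, 5}  B3 = {1, 4}  B4 = {5, 6}  B5 = {2, 6}  B6 = {4, 7}
Tree: B1–B2, B2–B3, B2–B4, B4–B5, B2–B6
Each bag holds 2 vertices, so the decomposition has width 1, which upper-bounds the treewidth. Since G has at least one edge (e.g. 4–3), it is not an edgeless graph, so tw(G) ≥ 1. Therefore the treewidth is 1.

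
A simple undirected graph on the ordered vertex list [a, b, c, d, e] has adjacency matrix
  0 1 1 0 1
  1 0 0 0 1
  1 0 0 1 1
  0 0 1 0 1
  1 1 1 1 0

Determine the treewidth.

A width-2 tree decomposition is:
Bags: B1 = {c, d, e}  B2 = {a, c, e}  B3 = {a, b, e}
Tree: B1–B2, B2–B3
The largest bag has 3 vertices, giving width 2; this decomposition certifies tw(G) ≤ 2. For the lower bound, the 3 vertices {c, d, e} are pairwise adjacent, and any tree decomposition puts a clique entirely inside one bag — forcing width ≥ 2. Therefore the treewidth is 2.

2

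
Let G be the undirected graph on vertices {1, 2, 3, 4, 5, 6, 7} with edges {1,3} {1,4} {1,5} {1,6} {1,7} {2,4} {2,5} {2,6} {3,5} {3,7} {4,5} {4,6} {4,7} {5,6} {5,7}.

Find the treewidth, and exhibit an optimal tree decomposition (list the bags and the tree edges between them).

Treewidth 3.
One optimal decomposition is:
Bags: B1 = {1, 4, 5, 6}  B2 = {2, 4, 5, 6}  B3 = {1, 4, 5, 7}  B4 = {1, 3, 5, 7}
Tree: B1–B2, B1–B3, B3–B4

Each bag holds 4 vertices, so the decomposition has width 3, which upper-bounds the treewidth. For the lower bound, the 4 vertices {1, 3, 5, 7} are pairwise adjacent, and any tree decomposition puts a clique entirely inside one bag — forcing width ≥ 3. The upper and lower bounds meet at 3, so that is the treewidth.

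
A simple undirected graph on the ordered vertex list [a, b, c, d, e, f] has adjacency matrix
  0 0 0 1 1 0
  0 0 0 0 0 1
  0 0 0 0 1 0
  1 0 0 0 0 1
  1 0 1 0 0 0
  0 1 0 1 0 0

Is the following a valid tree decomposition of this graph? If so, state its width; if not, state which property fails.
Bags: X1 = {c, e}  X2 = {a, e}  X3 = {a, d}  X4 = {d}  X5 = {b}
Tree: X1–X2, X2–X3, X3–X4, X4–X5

No — vertex f appears in no bag.

A tree decomposition must satisfy three properties: every vertex lies in some bag; for every edge, both endpoints lie together in some bag; and for every vertex, the bags containing it form a connected subtree. Here vertex f appears in no bag, so the decomposition is invalid.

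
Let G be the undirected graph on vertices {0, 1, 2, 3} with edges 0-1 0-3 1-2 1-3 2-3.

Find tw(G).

2

A width-2 tree decomposition is:
Bags: B1 = {0, 1, 3}  B2 = {1, 2, 3}
Tree: B1–B2
Every bag has size at most 3, so the width is 3 − 1 = 2 and tw(G) ≤ 2. Conversely, {0, 1, 3} is a clique of size 3, and the vertices of any clique must share a bag in every tree decomposition; so some bag has ≥ 3 vertices and tw(G) ≥ 2. Therefore the treewidth is 2.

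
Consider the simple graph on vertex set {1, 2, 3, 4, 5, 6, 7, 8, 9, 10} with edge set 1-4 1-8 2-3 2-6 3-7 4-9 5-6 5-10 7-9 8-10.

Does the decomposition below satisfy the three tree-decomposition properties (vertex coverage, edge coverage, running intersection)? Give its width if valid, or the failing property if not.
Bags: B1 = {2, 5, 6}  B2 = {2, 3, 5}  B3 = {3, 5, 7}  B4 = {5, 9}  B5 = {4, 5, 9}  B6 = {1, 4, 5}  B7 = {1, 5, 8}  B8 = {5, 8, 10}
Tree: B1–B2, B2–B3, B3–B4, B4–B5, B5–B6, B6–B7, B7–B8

A tree decomposition must satisfy three properties: every vertex lies in some bag; for every edge, both endpoints lie together in some bag; and for every vertex, the bags containing it form a connected subtree. Here edge (7,9) lies in no bag, so the decomposition is invalid.

No — edge (7,9) lies in no bag.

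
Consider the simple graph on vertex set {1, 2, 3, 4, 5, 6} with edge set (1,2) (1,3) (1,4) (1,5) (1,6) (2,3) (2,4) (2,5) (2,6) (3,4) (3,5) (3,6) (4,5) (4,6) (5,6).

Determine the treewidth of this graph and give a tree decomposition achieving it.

A single bag containing all 6 vertices is trivially a valid decomposition of width 5. Conversely, {1, 2, 3, 4, 5, 6} is a clique of size 6, and the vertices of any clique must share a bag in every tree decomposition; so some bag has ≥ 6 vertices and tw(G) ≥ 5. The upper and lower bounds meet at 5, so that is the treewidth.

Treewidth 5.
One such decomposition:
Bags: B1 = {1, 2, 3, 4, 5, 6}
Tree: (single bag)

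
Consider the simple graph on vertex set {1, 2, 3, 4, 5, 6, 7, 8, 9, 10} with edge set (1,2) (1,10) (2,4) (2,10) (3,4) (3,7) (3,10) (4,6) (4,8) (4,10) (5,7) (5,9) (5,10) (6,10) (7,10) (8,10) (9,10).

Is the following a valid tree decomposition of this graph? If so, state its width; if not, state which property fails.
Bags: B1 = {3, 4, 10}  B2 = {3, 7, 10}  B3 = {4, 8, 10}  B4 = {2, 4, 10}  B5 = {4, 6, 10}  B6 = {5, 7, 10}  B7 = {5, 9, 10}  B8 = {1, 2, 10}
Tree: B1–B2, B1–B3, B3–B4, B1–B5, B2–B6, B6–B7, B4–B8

Yes; width 2.

Vertex coverage: the bags together contain {1, 2, 3, 4, 5, 6, 7, 8, 9, 10}, the full vertex set. Edge coverage: each edge of G has both endpoints in at least one bag. Running intersection: for every vertex, the bags containing it form a connected subtree. All three properties hold, so this is a valid tree decomposition of width max|bag| − 1 = 2, and hence tw(G) ≤ 2.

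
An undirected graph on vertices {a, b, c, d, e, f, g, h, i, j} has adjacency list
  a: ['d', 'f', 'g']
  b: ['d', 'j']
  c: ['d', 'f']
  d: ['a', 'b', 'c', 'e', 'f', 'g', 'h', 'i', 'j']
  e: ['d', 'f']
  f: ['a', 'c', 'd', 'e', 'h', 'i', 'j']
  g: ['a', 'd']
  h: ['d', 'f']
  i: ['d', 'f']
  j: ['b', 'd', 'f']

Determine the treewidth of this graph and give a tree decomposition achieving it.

Treewidth 2.
One such decomposition:
Bags: B1 = {d, f, j}  B2 = {d, f, h}  B3 = {b, d, j}  B4 = {d, f, i}  B5 = {d, e, f}  B6 = {c, d, f}  B7 = {a, d, f}  B8 = {a, d, g}
Tree: B1–B2, B1–B3, B2–B4, B1–B5, B5–B6, B4–B7, B7–B8

Every bag has size at most 3, so the width is 3 − 1 = 2 and tw(G) ≤ 2. On the other hand G contains the 3-clique {a, d, g}. A clique must lie in a single bag of any decomposition, so no decomposition can have width below 2. Hence tw(G) = 2 exactly.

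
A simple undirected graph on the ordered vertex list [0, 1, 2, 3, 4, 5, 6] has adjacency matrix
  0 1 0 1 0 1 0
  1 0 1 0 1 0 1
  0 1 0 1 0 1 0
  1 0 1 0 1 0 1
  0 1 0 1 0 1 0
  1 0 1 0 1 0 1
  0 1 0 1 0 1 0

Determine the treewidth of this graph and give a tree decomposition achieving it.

Each bag holds 4 vertices, so the decomposition has width 3, which upper-bounds the treewidth. For the lower bound: the 4 vertex sets {2,5}, {0,1}, {3}, {4} are disjoint, each induces a connected subgraph, and every pair is joined by at least one edge of G. Contracting each set to a single vertex therefore yields K_{4} as a minor, and since treewidth is minor-monotone, tw(G) ≥ tw(K_{4}) = 3. Hence tw(G) = 3 exactly.

Treewidth 3.
Bags: B1 = {1, 2, 3, 5}  B2 = {0, 1, 3, 5}  B3 = {1, 3, 4, 5}  B4 = {1, 3, 5, 6}
Tree: B1–B2, B2–B3, B3–B4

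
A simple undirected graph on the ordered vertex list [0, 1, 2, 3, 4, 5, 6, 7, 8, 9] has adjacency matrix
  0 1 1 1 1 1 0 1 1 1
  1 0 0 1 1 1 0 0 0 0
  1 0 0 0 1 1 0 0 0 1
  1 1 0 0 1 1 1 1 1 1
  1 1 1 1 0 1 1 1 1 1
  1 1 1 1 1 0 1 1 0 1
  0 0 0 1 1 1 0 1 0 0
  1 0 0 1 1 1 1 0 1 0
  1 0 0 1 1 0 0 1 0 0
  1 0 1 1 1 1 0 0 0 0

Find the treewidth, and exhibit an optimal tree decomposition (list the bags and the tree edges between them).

Treewidth 4.
One such decomposition:
Bags: B1 = {0, 3, 4, 5, 9}  B2 = {0, 2, 4, 5, 9}  B3 = {0, 3, 4, 5, 7}  B4 = {3, 4, 5, 6, 7}  B5 = {0, 1, 3, 4, 5}  B6 = {0, 3, 4, 7, 8}
Tree: B1–B2, B1–B3, B3–B4, B1–B5, B3–B6

Each bag holds 5 vertices, so the decomposition has width 4, which upper-bounds the treewidth. On the other hand G contains the 5-clique {0, 2, 4, 5, 9}. A clique must lie in a single bag of any decomposition, so no decomposition can have width below 4. Therefore the treewidth is 4.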